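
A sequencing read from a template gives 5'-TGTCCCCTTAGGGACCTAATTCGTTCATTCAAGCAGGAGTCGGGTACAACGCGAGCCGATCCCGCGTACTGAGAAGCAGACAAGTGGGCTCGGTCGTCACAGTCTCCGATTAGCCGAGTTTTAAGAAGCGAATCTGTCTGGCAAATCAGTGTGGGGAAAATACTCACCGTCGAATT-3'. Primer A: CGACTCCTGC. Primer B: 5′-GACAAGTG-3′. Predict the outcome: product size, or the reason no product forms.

No product — the primers' 3' ends point away from each other.

Primer A (CGACTCCTGC) has reverse complement GCAGGAGTCG, which matches the top strand at positions 33–42; primer A anneals to the top strand there with its 3' end pointing upstream toward position 33.
Primer B (GACAAGTG) matches the top strand directly at positions 79–86; it anneals to the bottom strand with its 3' end pointing downstream toward position 86.
The 3' ends diverge (primer A extends toward position 1, primer B toward position 176), so the primers never converge on a shared product.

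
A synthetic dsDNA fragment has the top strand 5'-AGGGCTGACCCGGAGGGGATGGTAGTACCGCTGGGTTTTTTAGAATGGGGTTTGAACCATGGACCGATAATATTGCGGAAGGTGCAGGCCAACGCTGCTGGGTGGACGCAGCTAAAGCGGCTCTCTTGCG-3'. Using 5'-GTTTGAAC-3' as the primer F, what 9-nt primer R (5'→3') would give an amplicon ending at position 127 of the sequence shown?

5'-AAGAGAGCC-3'

The forward primer binds at positions 50–57; the product's 3' end on the top strand is position 127.
The reverse primer anneals to the top strand over positions 119–127, i.e. to GGCTCTCTT.
Its sequence written 5'→3' is the reverse complement: AAGAGAGCC.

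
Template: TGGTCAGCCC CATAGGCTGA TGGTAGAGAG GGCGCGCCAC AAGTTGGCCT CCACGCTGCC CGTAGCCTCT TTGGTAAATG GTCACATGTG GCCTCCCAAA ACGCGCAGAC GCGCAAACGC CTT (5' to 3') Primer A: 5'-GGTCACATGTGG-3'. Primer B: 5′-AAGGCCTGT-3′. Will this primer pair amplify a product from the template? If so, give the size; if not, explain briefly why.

Primer B (AAGGCCTGT) does not match the top strand, and its reverse complement ACAGGCCTT does not match either.
With no annealing site for primer B, no amplification occurs.

No product — primer B has no binding site in the template.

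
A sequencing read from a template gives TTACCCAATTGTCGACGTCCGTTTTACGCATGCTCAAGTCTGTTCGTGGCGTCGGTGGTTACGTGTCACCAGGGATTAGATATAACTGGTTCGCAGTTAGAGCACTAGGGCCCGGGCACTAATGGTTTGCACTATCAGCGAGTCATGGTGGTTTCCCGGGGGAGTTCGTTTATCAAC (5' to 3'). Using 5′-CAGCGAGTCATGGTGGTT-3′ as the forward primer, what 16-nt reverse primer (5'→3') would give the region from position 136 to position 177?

5'-GTTGATAAACGAACTC-3'

The product's 3' end on the top strand is position 177.
The reverse primer anneals to the top strand over positions 162–177, i.e. to GAGTTCGTTTATCAAC.
Its sequence written 5'→3' is the reverse complement: GTTGATAAACGAACTC.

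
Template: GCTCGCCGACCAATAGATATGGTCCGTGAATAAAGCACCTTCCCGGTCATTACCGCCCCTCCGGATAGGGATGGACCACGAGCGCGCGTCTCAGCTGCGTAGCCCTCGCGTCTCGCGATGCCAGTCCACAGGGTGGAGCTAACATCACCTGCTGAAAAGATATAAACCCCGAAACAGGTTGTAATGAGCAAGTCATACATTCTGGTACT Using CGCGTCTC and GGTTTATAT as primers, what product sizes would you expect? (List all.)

The forward primer CGCGTCTC matches the top strand at positions 85–92, 107–114.
The reverse primer's reverse complement is ATATAAACC, matching at positions 160–168.
Each forward site pairs with the reverse site to give a product ending at position 168: sizes 84, 62 bp.

84 bp, 62 bp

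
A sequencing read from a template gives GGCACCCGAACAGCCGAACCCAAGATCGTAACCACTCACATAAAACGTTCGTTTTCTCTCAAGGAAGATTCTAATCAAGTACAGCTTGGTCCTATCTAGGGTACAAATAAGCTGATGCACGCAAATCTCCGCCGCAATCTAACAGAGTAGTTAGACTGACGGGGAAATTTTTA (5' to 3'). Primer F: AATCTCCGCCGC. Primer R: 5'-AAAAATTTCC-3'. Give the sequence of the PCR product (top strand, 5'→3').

Forward primer AATCTCCGCCGC is found on the top strand at positions 124–135.
Reverse complement of the reverse primer: GGAAATTTTT. This occurs on the top strand at positions 163–172.
The product is the template from position 124 through 172 (49 bp).

5'-AATCTCCGCCGCAATCTAACAGAGTAGTTAGACTGACGGGGAAATTTTT-3'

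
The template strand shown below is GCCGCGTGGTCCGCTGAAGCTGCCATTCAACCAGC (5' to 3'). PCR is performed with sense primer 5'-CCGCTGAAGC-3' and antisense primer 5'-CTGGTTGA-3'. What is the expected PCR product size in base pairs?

Forward primer CCGCTGAAGC is found on the top strand at positions 11–20.
Reverse complement of the reverse primer: TCAACCAG. This occurs on the top strand at positions 27–34.
The product runs from position 11 to position 34, so its length is 34 − 11 + 1 = 24 bp.

24 bp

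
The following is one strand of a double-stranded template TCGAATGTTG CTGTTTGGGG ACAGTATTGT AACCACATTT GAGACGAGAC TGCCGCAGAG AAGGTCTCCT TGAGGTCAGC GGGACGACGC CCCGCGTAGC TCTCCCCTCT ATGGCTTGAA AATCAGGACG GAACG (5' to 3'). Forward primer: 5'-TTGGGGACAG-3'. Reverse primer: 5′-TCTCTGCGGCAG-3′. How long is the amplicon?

The forward primer matches the template at positions 15–24.
Reverse complement of the reverse primer: CTGCCGCAGAGA. This occurs on the top strand at positions 50–61.
The product runs from position 15 to position 61, so its length is 61 − 15 + 1 = 47 bp.

47 bp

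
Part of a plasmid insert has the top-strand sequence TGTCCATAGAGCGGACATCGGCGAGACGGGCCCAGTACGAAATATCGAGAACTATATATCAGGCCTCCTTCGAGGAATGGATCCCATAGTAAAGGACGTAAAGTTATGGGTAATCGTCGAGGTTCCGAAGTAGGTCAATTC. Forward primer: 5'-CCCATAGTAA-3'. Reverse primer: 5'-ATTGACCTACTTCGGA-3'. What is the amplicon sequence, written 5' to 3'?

5'-CCCATAGTAAAGGACGTAAAGTTATGGGTAATCGTCGAGGTTCCGAAGTAGGTCAAT-3'

Scanning the template, CCCATAGTAA occurs at positions 83–92; this primer anneals to the bottom strand there with its 3' end pointing downstream.
Reverse complement of the reverse primer: TCCGAAGTAGGTCAAT. This occurs on the top strand at positions 124–139.
The product is the template from position 83 through 139 (57 bp).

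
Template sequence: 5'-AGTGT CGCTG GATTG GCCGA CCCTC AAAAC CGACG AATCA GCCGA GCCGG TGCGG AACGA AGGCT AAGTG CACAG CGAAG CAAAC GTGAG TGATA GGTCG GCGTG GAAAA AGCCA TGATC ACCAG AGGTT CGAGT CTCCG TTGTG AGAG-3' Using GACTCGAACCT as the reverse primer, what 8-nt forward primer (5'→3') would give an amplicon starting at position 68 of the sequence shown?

5'-GTGCACAG-3'

The reverse primer's reverse complement AGGTTCGAGTC matches the template at positions 126–136; the product starts at position 68.
The forward primer is identical to the top strand over positions 68–75: GTGCACAG.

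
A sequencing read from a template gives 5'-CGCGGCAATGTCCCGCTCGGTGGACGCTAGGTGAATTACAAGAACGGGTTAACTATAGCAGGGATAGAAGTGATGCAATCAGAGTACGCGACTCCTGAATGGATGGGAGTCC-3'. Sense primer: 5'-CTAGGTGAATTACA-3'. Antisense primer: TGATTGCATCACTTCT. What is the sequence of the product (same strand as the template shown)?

Scanning the template, CTAGGTGAATTACA occurs at positions 27–40; this primer anneals to the bottom strand there with its 3' end pointing downstream.
Taking the reverse complement of TGATTGCATCACTTCT gives AGAAGTGATGCAATCA, found at positions 66–81 on the template; the primer anneals here to the top strand with its 3' end pointing upstream.
The product is the template from position 27 through 81 (55 bp).

5'-CTAGGTGAATTACAAGAACGGGTTAACTATAGCAGGGATAGAAGTGATGCAATCA-3'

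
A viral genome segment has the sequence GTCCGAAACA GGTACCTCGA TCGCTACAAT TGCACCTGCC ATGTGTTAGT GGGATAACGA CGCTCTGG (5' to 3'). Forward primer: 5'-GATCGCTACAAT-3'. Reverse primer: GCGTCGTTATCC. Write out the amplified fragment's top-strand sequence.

Forward primer GATCGCTACAAT is found on the top strand at positions 19–30.
Taking the reverse complement of GCGTCGTTATCC gives GGATAACGACGC, found at positions 52–63 on the template; the primer anneals here to the top strand with its 3' end pointing upstream.
The product is the template from position 19 through 63 (45 bp).

5'-GATCGCTACAATTGCACCTGCCATGTGTTAGTGGGATAACGACGC-3'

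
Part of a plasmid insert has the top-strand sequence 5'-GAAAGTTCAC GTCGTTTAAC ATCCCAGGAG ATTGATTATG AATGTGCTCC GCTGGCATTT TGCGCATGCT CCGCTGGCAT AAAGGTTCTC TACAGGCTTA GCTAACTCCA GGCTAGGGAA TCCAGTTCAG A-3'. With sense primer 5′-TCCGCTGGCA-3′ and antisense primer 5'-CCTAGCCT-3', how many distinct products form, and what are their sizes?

Two products: 70 bp, 48 bp

The forward primer TCCGCTGGCA matches the top strand at positions 48–57, 70–79.
The reverse primer's reverse complement is AGGCTAGG, matching at positions 110–117.
Each forward site pairs with the reverse site to give a product ending at position 117: sizes 70, 48 bp.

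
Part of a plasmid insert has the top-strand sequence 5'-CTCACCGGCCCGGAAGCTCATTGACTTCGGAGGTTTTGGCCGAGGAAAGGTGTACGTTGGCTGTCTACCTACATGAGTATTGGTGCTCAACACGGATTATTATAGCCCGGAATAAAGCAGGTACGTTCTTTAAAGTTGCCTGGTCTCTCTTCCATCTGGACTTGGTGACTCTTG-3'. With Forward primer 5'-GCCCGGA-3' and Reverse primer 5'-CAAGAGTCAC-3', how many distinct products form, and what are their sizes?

The forward primer GCCCGGA matches the top strand at positions 8–14, 105–111.
The reverse primer's reverse complement is GTGACTCTTG, matching at positions 165–174.
Each forward site pairs with the reverse site to give a product ending at position 174: sizes 167, 70 bp.

Two products: 167 bp, 70 bp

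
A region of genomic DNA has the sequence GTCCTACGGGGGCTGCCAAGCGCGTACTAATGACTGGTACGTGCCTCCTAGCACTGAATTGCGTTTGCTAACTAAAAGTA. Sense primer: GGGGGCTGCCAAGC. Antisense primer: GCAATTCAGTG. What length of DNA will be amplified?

Scanning the template, GGGGGCTGCCAAGC occurs at positions 8–21; this primer anneals to the bottom strand there with its 3' end pointing downstream.
Reverse complement of the reverse primer: CACTGAATTGC. This occurs on the top strand at positions 52–62.
Product length = (reverse-primer end) − (forward-primer start) + 1 = 62 − 8 + 1 = 55 bp.

55 bp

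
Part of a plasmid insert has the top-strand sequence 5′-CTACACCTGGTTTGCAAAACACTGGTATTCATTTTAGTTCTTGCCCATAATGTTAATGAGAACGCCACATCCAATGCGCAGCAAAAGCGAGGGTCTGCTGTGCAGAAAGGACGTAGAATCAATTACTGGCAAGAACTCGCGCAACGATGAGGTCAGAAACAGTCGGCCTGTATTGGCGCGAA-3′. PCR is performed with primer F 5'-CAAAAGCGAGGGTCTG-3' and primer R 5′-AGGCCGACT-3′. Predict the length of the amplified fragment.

Scanning the template, CAAAAGCGAGGGTCTG occurs at positions 82–97; this primer anneals to the bottom strand there with its 3' end pointing downstream.
The reverse primer's reverse complement is AGTCGGCCT, which matches the template at positions 161–169.
The product runs from position 82 to position 169, so its length is 169 − 82 + 1 = 88 bp.

88 bp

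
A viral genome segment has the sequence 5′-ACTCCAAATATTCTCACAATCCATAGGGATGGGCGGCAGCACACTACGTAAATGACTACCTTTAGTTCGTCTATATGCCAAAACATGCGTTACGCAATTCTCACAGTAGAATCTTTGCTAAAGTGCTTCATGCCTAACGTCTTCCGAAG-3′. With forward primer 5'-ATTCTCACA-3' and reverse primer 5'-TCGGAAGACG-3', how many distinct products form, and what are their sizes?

The forward primer ATTCTCACA matches the top strand at positions 10–18, 97–105.
The reverse primer's reverse complement is CGTCTTCCGA, matching at positions 138–147.
Each forward site pairs with the reverse site to give a product ending at position 147: sizes 138, 51 bp.

Two products: 138 bp, 51 bp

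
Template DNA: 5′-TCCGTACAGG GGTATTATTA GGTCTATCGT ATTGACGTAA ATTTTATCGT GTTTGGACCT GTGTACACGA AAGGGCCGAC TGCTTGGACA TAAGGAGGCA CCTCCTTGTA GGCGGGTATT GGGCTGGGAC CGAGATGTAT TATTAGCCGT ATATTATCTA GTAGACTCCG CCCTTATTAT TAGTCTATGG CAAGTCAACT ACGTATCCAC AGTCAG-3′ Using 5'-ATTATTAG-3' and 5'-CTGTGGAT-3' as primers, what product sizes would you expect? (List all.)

The forward primer ATTATTAG matches the top strand at positions 14–21, 139–146, 176–183.
The reverse primer's reverse complement is ATCCACAG, matching at positions 205–212.
Each forward site pairs with the reverse site to give a product ending at position 212: sizes 199, 74, 37 bp.

199 bp, 74 bp, 37 bp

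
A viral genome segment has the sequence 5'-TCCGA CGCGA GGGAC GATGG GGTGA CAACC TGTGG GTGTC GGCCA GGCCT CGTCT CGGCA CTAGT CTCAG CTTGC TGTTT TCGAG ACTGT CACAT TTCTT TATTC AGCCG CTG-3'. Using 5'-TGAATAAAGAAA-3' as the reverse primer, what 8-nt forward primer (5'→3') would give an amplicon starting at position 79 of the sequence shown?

5'-TTTCGAGA-3'

The reverse primer's reverse complement TTTCTTTATTCA matches the template at positions 95–106; the product starts at position 79.
The forward primer is identical to the top strand over positions 79–86: TTTCGAGA.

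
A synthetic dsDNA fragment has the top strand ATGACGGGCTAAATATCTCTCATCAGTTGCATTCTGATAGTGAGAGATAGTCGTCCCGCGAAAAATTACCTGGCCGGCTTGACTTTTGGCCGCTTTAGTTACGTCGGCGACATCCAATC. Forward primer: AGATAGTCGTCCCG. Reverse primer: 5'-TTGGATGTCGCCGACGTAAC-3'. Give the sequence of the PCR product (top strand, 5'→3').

Forward primer AGATAGTCGTCCCG is found on the top strand at positions 45–58.
Reverse complement of the reverse primer: GTTACGTCGGCGACATCCAA. This occurs on the top strand at positions 98–117.
The product is the template from position 45 through 117 (73 bp).

5'-AGATAGTCGTCCCGCGAAAAATTACCTGGCCGGCTTGACTTTTGGCCGCTTTAGTTACGTCGGCGACATCCAA-3'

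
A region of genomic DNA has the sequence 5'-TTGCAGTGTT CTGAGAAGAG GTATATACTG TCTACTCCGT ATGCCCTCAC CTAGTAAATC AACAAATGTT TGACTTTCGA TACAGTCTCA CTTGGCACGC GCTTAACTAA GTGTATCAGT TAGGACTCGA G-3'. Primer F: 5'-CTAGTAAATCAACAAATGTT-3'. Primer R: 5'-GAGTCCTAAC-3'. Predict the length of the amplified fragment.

Scanning the template, CTAGTAAATCAACAAATGTT occurs at positions 51–70; this primer anneals to the bottom strand there with its 3' end pointing downstream.
Taking the reverse complement of GAGTCCTAAC gives GTTAGGACTC, found at positions 119–128 on the template; the primer anneals here to the top strand with its 3' end pointing upstream.
Product length = (reverse-primer end) − (forward-primer start) + 1 = 128 − 51 + 1 = 78 bp.

78 bp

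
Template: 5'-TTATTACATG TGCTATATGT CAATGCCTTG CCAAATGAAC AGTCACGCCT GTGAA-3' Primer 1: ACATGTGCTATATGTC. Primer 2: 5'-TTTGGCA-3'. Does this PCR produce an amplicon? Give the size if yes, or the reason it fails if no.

Primer 1 (ACATGTGCTATATGTC) matches the top strand at positions 6–21; it acts as a forward primer.
Primer 2's reverse complement is TGCCAAA, matching the top strand at positions 29–35; it acts as a reverse primer.
The 3' ends face each other across positions 6–35, giving a 30 bp product.

Yes — a 30 bp product.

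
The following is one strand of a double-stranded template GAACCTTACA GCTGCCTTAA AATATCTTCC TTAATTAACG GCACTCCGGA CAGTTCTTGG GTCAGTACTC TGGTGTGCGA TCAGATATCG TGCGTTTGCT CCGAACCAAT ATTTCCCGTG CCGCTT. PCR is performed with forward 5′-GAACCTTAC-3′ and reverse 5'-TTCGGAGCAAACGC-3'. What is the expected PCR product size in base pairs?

The forward primer matches the template at positions 1–9.
Taking the reverse complement of TTCGGAGCAAACGC gives GCGTTTGCTCCGAA, found at positions 92–105 on the template; the primer anneals here to the top strand with its 3' end pointing upstream.
Product length = (reverse-primer end) − (forward-primer start) + 1 = 105 − 1 + 1 = 105 bp.

105 bp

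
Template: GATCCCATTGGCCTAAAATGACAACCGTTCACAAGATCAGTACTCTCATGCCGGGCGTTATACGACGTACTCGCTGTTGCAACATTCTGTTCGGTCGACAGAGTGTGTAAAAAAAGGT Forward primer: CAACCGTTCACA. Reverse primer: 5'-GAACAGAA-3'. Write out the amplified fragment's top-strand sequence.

Forward primer CAACCGTTCACA is found on the top strand at positions 22–33.
The reverse primer's reverse complement is TTCTGTTC, which matches the template at positions 85–92.
The product is the template from position 22 through 92 (71 bp).

5'-CAACCGTTCACAAGATCAGTACTCTCATGCCGGGCGTTATACGACGTACTCGCTGTTGCAACATTCTGTTC-3'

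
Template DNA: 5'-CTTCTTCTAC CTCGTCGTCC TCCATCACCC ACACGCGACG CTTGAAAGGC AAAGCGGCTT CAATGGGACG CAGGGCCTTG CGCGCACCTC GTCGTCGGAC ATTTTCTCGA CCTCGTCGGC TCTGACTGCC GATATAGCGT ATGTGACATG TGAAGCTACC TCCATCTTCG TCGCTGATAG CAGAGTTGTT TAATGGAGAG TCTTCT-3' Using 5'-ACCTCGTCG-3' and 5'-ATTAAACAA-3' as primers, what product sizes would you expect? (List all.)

The forward primer ACCTCGTCG matches the top strand at positions 9–17, 86–94, 110–118.
The reverse primer's reverse complement is TTGTTTAAT, matching at positions 186–194.
Each forward site pairs with the reverse site to give a product ending at position 194: sizes 186, 109, 85 bp.

186 bp, 109 bp, 85 bp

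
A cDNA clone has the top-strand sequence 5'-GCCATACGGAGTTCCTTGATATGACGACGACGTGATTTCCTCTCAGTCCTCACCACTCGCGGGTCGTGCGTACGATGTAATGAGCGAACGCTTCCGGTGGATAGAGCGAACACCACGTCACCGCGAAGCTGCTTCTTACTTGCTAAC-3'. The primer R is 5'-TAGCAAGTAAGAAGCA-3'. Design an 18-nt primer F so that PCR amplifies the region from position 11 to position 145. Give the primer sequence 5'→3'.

The reverse primer's reverse complement TGCTTCTTACTTGCTA matches the template at positions 130–145; the product starts at position 11.
The forward primer is identical to the top strand over positions 11–28: GTTCCTTGATATGACGAC.

5'-GTTCCTTGATATGACGAC-3'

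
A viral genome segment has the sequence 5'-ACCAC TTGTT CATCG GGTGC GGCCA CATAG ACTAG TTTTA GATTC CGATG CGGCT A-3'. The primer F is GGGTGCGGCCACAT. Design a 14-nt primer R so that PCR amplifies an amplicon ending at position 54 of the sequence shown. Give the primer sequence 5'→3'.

The forward primer binds at positions 15–28; the product's 3' end on the top strand is position 54.
The reverse primer anneals to the top strand over positions 41–54, i.e. to GATTCCGATGCGGC.
Its sequence written 5'→3' is the reverse complement: GCCGCATCGGAATC.

5'-GCCGCATCGGAATC-3'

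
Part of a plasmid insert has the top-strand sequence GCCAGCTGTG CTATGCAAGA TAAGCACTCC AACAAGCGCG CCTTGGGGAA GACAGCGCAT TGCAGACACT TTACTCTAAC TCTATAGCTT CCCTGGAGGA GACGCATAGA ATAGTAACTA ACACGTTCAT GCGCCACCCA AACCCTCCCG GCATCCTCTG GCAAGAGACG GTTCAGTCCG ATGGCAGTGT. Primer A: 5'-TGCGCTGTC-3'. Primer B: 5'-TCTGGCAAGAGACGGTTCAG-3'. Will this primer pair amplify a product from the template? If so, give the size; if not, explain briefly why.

No product — the primers' 3' ends point away from each other.

Primer A (TGCGCTGTC) has reverse complement GACAGCGCA, which matches the top strand at positions 51–59; primer A anneals to the top strand there with its 3' end pointing upstream toward position 51.
Primer B (TCTGGCAAGAGACGGTTCAG) matches the top strand directly at positions 157–176; it anneals to the bottom strand with its 3' end pointing downstream toward position 176.
The 3' ends diverge (primer A extends toward position 1, primer B toward position 190), so the primers never converge on a shared product.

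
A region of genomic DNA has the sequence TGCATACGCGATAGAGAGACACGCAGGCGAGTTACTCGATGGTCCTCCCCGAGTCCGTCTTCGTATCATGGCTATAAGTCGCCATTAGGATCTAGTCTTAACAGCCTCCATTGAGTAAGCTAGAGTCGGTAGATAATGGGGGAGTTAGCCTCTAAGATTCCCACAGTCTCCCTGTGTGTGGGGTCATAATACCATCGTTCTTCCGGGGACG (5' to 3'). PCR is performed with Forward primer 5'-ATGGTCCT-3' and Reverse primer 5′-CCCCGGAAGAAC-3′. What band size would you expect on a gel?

170 bp

Scanning the template, ATGGTCCT occurs at positions 39–46; this primer anneals to the bottom strand there with its 3' end pointing downstream.
Taking the reverse complement of CCCCGGAAGAAC gives GTTCTTCCGGGG, found at positions 197–208 on the template; the primer anneals here to the top strand with its 3' end pointing upstream.
The product runs from position 39 to position 208, so its length is 208 − 39 + 1 = 170 bp.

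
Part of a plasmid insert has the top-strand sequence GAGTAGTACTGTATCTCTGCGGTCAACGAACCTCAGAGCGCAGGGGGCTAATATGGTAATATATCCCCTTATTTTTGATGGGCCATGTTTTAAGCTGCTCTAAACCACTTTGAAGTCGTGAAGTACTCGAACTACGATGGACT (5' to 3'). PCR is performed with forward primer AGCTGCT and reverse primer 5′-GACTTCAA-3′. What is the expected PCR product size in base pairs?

Scanning the template, AGCTGCT occurs at positions 93–99; this primer anneals to the bottom strand there with its 3' end pointing downstream.
The reverse primer's reverse complement is TTGAAGTC, which matches the template at positions 110–117.
Product length = (reverse-primer end) − (forward-primer start) + 1 = 117 − 93 + 1 = 25 bp.

25 bp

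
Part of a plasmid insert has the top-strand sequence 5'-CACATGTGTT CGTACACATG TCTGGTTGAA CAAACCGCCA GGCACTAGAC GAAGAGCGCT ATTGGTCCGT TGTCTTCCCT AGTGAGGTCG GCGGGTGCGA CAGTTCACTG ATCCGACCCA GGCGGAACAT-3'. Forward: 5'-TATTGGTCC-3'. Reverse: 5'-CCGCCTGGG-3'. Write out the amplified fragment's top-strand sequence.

5'-TATTGGTCCGTTGTCTTCCCTAGTGAGGTCGGCGGGTGCGACAGTTCACTGATCCGACCCAGGCGG-3'

The forward primer matches the template at positions 60–68.
Reverse complement of the reverse primer: CCCAGGCGG. This occurs on the top strand at positions 117–125.
The product is the template from position 60 through 125 (66 bp).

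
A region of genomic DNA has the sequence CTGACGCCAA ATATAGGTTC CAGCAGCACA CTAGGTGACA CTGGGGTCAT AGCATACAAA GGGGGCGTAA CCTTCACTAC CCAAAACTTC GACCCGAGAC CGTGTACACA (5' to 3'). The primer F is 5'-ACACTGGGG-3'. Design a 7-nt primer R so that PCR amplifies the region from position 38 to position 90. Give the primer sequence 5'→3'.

The product's 3' end on the top strand is position 90.
The reverse primer anneals to the top strand over positions 84–90, i.e. to AAACTTC.
Its sequence written 5'→3' is the reverse complement: GAAGTTT.

5'-GAAGTTT-3'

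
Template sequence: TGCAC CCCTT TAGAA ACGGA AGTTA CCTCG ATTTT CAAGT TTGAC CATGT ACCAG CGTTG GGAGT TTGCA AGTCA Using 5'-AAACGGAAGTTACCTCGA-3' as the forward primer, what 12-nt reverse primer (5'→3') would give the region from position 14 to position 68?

5'-CAAACTCCCAAC-3'

The product's 3' end on the top strand is position 68.
The reverse primer anneals to the top strand over positions 57–68, i.e. to GTTGGGAGTTTG.
Its sequence written 5'→3' is the reverse complement: CAAACTCCCAAC.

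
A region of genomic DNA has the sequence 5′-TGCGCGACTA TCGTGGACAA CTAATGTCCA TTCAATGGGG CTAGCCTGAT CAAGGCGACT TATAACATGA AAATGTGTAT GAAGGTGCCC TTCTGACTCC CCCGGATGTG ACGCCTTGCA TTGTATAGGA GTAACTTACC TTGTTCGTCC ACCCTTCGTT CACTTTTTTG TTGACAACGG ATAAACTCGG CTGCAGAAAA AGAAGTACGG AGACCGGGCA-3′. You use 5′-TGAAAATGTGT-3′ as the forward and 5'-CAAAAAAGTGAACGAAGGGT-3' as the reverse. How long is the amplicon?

103 bp

The forward primer matches the template at positions 68–78.
Reverse complement of the reverse primer: ACCCTTCGTTCACTTTTTTG. This occurs on the top strand at positions 151–170.
Product length = (reverse-primer end) − (forward-primer start) + 1 = 170 − 68 + 1 = 103 bp.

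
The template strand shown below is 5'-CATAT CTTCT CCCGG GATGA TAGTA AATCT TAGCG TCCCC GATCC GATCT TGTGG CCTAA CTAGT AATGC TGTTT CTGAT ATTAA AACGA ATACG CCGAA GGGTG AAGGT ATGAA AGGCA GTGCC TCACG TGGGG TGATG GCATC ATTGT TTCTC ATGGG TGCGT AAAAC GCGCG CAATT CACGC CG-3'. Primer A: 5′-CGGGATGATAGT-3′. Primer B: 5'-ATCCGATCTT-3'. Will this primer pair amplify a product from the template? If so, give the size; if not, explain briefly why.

No product — both primers anneal to the same strand and extend in the same direction.

Primer A (CGGGATGATAGT) matches the top strand at positions 13–24 (3' end points downstream).
Primer B (ATCCGATCTT) also matches the top strand directly, at positions 42–51 — its reverse complement AAGATCGGAT is not present.
Both primers anneal to the bottom strand with 3' ends pointing the same way, so neither can prime synthesis back toward the other.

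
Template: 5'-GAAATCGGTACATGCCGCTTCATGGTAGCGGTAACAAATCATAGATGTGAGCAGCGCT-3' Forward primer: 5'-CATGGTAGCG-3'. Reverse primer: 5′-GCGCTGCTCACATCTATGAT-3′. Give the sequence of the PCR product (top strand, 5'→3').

Scanning the template, CATGGTAGCG occurs at positions 21–30; this primer anneals to the bottom strand there with its 3' end pointing downstream.
Taking the reverse complement of GCGCTGCTCACATCTATGAT gives ATCATAGATGTGAGCAGCGC, found at positions 38–57 on the template; the primer anneals here to the top strand with its 3' end pointing upstream.
The product is the template from position 21 through 57 (37 bp).

5'-CATGGTAGCGGTAACAAATCATAGATGTGAGCAGCGC-3'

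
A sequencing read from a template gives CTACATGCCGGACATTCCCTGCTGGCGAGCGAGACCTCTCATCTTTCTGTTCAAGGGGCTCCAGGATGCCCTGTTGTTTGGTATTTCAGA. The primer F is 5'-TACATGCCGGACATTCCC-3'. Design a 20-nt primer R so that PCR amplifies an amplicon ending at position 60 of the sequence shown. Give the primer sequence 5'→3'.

5'-AGCCCCTTGAACAGAAAGAT-3'

The forward primer binds at positions 2–19; the product's 3' end on the top strand is position 60.
The reverse primer anneals to the top strand over positions 41–60, i.e. to ATCTTTCTGTTCAAGGGGCT.
Its sequence written 5'→3' is the reverse complement: AGCCCCTTGAACAGAAAGAT.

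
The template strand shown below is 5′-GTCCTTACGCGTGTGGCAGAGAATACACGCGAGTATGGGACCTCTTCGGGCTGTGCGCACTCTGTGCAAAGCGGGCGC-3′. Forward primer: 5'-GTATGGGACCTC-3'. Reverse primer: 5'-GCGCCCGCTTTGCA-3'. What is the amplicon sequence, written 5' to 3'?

5'-GTATGGGACCTCTTCGGGCTGTGCGCACTCTGTGCAAAGCGGGCGC-3'

The forward primer matches the template at positions 33–44.
Taking the reverse complement of GCGCCCGCTTTGCA gives TGCAAAGCGGGCGC, found at positions 65–78 on the template; the primer anneals here to the top strand with its 3' end pointing upstream.
The product is the template from position 33 through 78 (46 bp).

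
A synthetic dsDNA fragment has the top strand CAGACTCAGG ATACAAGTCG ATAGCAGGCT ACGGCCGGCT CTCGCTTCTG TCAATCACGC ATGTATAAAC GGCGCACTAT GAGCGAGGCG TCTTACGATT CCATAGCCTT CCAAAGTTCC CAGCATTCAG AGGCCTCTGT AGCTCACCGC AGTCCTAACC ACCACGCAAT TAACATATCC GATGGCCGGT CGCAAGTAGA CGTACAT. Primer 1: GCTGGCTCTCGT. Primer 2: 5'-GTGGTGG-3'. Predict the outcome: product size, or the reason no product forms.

Primer 1 (GCTGGCTCTCGT) does not match the top strand, and its reverse complement ACGAGAGCCAGC does not match either.
With no annealing site for primer 1, no amplification occurs.

No product — primer 1 has no binding site in the template.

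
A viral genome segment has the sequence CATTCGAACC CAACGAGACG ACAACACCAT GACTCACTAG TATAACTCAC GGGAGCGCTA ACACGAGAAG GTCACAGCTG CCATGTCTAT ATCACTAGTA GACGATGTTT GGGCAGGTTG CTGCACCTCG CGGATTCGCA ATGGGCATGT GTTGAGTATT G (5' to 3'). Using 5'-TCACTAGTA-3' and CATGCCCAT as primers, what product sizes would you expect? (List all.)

116 bp, 58 bp

The forward primer TCACTAGTA matches the top strand at positions 34–42, 92–100.
The reverse primer's reverse complement is ATGGGCATG, matching at positions 141–149.
Each forward site pairs with the reverse site to give a product ending at position 149: sizes 116, 58 bp.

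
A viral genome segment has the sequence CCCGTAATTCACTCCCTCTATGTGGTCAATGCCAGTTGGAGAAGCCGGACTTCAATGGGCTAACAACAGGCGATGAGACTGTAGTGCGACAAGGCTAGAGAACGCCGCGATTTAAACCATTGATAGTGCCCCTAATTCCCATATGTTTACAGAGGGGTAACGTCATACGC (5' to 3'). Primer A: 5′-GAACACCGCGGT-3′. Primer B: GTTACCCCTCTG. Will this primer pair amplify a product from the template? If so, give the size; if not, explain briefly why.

No product — primer A has no binding site in the template.

Primer A (GAACACCGCGGT) does not match the top strand, and its reverse complement ACCGCGGTGTTC does not match either.
With no annealing site for primer A, no amplification occurs.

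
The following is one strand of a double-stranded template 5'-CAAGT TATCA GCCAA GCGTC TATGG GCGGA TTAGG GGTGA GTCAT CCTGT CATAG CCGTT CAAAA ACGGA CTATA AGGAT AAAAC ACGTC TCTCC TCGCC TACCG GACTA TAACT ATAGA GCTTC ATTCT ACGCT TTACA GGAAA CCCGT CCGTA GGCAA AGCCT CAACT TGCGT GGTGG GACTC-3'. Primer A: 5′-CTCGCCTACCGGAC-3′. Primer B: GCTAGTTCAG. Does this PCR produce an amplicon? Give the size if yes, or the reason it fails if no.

No product — primer B has no binding site in the template.

Primer B (GCTAGTTCAG) does not match the top strand, and its reverse complement CTGAACTAGC does not match either.
With no annealing site for primer B, no amplification occurs.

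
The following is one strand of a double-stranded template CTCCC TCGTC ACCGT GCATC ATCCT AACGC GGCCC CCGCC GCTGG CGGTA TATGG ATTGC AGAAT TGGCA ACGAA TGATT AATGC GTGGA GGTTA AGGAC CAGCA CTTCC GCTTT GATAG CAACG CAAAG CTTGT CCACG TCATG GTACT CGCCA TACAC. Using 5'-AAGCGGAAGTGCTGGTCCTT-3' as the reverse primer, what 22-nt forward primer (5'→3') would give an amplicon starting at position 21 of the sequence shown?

5'-ATCCTAACGCGGCCCCCGCCGC-3'

The reverse primer's reverse complement AAGGACCAGCACTTCCGCTT matches the template at positions 95–114; the product starts at position 21.
The forward primer is identical to the top strand over positions 21–42: ATCCTAACGCGGCCCCCGCCGC.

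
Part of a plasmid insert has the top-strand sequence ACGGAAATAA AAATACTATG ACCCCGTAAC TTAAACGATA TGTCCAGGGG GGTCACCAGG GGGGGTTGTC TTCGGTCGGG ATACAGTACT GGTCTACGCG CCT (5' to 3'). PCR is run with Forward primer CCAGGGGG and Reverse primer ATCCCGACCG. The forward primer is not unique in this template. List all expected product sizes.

39 bp, 27 bp

The forward primer CCAGGGGG matches the top strand at positions 44–51, 56–63.
The reverse primer's reverse complement is CGGTCGGGAT, matching at positions 73–82.
Each forward site pairs with the reverse site to give a product ending at position 82: sizes 39, 27 bp.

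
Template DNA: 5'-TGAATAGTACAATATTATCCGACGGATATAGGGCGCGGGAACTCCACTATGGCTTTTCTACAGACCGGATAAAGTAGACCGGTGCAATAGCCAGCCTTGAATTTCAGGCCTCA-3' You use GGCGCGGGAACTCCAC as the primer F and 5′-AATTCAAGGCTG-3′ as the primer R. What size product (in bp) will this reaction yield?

The forward primer matches the template at positions 32–47.
Taking the reverse complement of AATTCAAGGCTG gives CAGCCTTGAATT, found at positions 92–103 on the template; the primer anneals here to the top strand with its 3' end pointing upstream.
The product runs from position 32 to position 103, so its length is 103 − 32 + 1 = 72 bp.

72 bp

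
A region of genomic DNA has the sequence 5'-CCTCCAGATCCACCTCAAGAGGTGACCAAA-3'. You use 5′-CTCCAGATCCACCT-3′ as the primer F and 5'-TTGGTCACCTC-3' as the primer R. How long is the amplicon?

The forward primer matches the template at positions 2–15.
Taking the reverse complement of TTGGTCACCTC gives GAGGTGACCAA, found at positions 19–29 on the template; the primer anneals here to the top strand with its 3' end pointing upstream.
Amplicon spans positions 2–29: 28 bp.

28 bp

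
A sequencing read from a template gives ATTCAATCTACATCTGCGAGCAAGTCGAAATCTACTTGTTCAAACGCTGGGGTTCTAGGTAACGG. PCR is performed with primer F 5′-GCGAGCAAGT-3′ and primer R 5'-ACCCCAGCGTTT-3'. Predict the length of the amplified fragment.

38 bp

Forward primer GCGAGCAAGT is found on the top strand at positions 16–25.
Taking the reverse complement of ACCCCAGCGTTT gives AAACGCTGGGGT, found at positions 42–53 on the template; the primer anneals here to the top strand with its 3' end pointing upstream.
Amplicon spans positions 16–53: 38 bp.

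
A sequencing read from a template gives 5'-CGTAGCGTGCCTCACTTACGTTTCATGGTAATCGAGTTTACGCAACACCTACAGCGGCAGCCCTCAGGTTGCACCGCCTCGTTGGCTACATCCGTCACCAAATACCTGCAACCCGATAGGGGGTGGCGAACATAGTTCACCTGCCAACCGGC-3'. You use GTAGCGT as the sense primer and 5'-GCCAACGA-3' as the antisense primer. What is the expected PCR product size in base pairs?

85 bp

Forward primer GTAGCGT is found on the top strand at positions 2–8.
The reverse primer's reverse complement is TCGTTGGC, which matches the template at positions 79–86.
Product length = (reverse-primer end) − (forward-primer start) + 1 = 86 − 2 + 1 = 85 bp.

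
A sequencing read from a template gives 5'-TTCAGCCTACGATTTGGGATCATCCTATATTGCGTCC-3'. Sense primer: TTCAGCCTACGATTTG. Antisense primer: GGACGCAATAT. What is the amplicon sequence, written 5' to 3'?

5'-TTCAGCCTACGATTTGGGATCATCCTATATTGCGTCC-3'

The forward primer matches the template at positions 1–16.
Reverse complement of the reverse primer: ATATTGCGTCC. This occurs on the top strand at positions 27–37.
The product is the template from position 1 through 37 (37 bp).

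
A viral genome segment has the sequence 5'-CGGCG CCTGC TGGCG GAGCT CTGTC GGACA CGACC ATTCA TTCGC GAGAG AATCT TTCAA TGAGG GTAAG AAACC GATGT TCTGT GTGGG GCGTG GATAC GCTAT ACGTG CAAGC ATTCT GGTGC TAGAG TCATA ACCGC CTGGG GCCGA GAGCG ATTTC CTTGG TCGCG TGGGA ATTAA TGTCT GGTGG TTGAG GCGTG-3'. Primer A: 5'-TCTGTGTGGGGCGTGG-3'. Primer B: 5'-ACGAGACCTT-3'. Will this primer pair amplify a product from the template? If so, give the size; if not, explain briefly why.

Primer B (ACGAGACCTT) does not match the top strand, and its reverse complement AAGGTCTCGT does not match either.
With no annealing site for primer B, no amplification occurs.

No product — primer B has no binding site in the template.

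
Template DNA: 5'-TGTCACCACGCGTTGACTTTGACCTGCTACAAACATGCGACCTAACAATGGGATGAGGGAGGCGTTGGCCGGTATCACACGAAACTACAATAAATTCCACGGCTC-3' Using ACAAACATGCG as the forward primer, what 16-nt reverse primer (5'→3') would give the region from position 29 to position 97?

The product's 3' end on the top strand is position 97.
The reverse primer anneals to the top strand over positions 82–97, i.e. to AAACTACAATAAATTC.
Its sequence written 5'→3' is the reverse complement: GAATTTATTGTAGTTT.

5'-GAATTTATTGTAGTTT-3'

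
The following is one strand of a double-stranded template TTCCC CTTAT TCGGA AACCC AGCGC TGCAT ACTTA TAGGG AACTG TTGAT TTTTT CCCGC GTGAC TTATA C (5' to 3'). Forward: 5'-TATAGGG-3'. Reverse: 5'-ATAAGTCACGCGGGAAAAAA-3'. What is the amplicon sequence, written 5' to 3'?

Scanning the template, TATAGGG occurs at positions 34–40; this primer anneals to the bottom strand there with its 3' end pointing downstream.
Reverse complement of the reverse primer: TTTTTTCCCGCGTGACTTAT. This occurs on the top strand at positions 50–69.
The product is the template from position 34 through 69 (36 bp).

5'-TATAGGGAACTGTTGATTTTTTCCCGCGTGACTTAT-3'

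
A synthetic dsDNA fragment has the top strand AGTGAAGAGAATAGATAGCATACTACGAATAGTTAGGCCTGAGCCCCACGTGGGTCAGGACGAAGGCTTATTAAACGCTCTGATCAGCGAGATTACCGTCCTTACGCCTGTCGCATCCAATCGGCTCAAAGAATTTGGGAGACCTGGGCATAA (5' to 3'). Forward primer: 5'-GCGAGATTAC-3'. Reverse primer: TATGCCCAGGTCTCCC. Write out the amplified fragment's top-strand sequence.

5'-GCGAGATTACCGTCCTTACGCCTGTCGCATCCAATCGGCTCAAAGAATTTGGGAGACCTGGGCATA-3'

Scanning the template, GCGAGATTAC occurs at positions 87–96; this primer anneals to the bottom strand there with its 3' end pointing downstream.
Taking the reverse complement of TATGCCCAGGTCTCCC gives GGGAGACCTGGGCATA, found at positions 137–152 on the template; the primer anneals here to the top strand with its 3' end pointing upstream.
The product is the template from position 87 through 152 (66 bp).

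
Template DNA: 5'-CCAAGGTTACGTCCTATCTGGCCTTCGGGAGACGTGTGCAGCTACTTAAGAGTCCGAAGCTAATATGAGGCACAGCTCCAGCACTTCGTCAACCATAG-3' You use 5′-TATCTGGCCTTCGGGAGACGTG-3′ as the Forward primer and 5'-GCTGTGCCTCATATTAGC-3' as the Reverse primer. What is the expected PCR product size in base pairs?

Scanning the template, TATCTGGCCTTCGGGAGACGTG occurs at positions 15–36; this primer anneals to the bottom strand there with its 3' end pointing downstream.
Taking the reverse complement of GCTGTGCCTCATATTAGC gives GCTAATATGAGGCACAGC, found at positions 59–76 on the template; the primer anneals here to the top strand with its 3' end pointing upstream.
The product runs from position 15 to position 76, so its length is 76 − 15 + 1 = 62 bp.

62 bp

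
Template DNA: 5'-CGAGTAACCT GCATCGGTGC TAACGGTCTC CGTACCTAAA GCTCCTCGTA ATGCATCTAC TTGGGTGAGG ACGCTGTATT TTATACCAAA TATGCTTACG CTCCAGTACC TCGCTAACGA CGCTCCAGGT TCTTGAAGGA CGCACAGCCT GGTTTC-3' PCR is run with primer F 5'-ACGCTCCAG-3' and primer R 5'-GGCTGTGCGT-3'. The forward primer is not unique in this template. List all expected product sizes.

The forward primer ACGCTCCAG matches the top strand at positions 98–106, 120–128.
The reverse primer's reverse complement is ACGCACAGCC, matching at positions 140–149.
Each forward site pairs with the reverse site to give a product ending at position 149: sizes 52, 30 bp.

52 bp, 30 bp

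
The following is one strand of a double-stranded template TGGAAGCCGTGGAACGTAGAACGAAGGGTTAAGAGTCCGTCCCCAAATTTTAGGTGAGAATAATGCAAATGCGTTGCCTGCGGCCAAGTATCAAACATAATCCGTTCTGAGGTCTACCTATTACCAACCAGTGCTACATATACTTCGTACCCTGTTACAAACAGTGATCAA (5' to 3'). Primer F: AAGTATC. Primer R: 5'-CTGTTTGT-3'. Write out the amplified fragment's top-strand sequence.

The forward primer matches the template at positions 86–92.
Taking the reverse complement of CTGTTTGT gives ACAAACAG, found at positions 157–164 on the template; the primer anneals here to the top strand with its 3' end pointing upstream.
The product is the template from position 86 through 164 (79 bp).

5'-AAGTATCAAACATAATCCGTTCTGAGGTCTACCTATTACCAACCAGTGCTACATATACTTCGTACCCTGTTACAAACAG-3'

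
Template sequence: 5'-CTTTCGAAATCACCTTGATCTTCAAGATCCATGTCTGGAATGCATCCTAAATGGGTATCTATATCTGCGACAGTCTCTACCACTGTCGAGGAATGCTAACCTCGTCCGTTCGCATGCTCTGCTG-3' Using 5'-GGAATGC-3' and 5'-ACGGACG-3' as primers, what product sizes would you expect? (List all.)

73 bp, 20 bp

The forward primer GGAATGC matches the top strand at positions 37–43, 90–96.
The reverse primer's reverse complement is CGTCCGT, matching at positions 103–109.
Each forward site pairs with the reverse site to give a product ending at position 109: sizes 73, 20 bp.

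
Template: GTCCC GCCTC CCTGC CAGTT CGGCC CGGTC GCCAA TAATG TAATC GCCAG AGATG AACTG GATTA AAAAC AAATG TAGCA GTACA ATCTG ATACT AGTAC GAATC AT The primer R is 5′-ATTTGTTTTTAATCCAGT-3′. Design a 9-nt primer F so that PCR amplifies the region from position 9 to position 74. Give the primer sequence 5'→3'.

5'-TCCCTGCCA-3'

The reverse primer's reverse complement ACTGGATTAAAAACAAAT matches the template at positions 57–74; the product starts at position 9.
The forward primer is identical to the top strand over positions 9–17: TCCCTGCCA.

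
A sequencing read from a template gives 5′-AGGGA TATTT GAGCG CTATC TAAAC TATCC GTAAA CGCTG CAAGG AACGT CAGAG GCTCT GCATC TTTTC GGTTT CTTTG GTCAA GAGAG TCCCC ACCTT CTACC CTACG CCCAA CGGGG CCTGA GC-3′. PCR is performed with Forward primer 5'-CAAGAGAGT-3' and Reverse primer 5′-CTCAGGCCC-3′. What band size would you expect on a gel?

Scanning the template, CAAGAGAGT occurs at positions 83–91; this primer anneals to the bottom strand there with its 3' end pointing downstream.
Taking the reverse complement of CTCAGGCCC gives GGGCCTGAG, found at positions 118–126 on the template; the primer anneals here to the top strand with its 3' end pointing upstream.
Amplicon spans positions 83–126: 44 bp.

44 bp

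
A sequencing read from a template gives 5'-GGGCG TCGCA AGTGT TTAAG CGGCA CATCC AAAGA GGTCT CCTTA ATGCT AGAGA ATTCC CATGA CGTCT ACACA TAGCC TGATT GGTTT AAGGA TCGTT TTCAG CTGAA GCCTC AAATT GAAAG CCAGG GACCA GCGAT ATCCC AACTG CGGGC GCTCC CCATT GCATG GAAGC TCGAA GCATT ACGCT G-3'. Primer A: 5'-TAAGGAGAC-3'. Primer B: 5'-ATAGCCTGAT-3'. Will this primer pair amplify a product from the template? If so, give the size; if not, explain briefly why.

Primer A (TAAGGAGAC) has reverse complement GTCTCCTTA, which matches the top strand at positions 37–45; primer A anneals to the top strand there with its 3' end pointing upstream toward position 37.
Primer B (ATAGCCTGAT) matches the top strand directly at positions 75–84; it anneals to the bottom strand with its 3' end pointing downstream toward position 84.
The 3' ends diverge (primer A extends toward position 1, primer B toward position 191), so the primers never converge on a shared product.

No product — the primers' 3' ends point away from each other.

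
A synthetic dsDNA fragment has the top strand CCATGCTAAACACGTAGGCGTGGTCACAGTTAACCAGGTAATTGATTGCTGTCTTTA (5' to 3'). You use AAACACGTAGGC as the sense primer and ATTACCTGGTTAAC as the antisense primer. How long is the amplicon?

35 bp

The forward primer matches the template at positions 8–19.
Taking the reverse complement of ATTACCTGGTTAAC gives GTTAACCAGGTAAT, found at positions 29–42 on the template; the primer anneals here to the top strand with its 3' end pointing upstream.
The product runs from position 8 to position 42, so its length is 42 − 8 + 1 = 35 bp.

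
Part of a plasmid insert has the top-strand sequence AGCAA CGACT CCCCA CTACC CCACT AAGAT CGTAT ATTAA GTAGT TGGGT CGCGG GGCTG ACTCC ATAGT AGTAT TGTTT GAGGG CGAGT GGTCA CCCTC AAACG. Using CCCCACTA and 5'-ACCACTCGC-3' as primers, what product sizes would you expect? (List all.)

The forward primer CCCCACTA matches the top strand at positions 11–18, 19–26.
The reverse primer's reverse complement is GCGAGTGGT, matching at positions 85–93.
Each forward site pairs with the reverse site to give a product ending at position 93: sizes 83, 75 bp.

83 bp, 75 bp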